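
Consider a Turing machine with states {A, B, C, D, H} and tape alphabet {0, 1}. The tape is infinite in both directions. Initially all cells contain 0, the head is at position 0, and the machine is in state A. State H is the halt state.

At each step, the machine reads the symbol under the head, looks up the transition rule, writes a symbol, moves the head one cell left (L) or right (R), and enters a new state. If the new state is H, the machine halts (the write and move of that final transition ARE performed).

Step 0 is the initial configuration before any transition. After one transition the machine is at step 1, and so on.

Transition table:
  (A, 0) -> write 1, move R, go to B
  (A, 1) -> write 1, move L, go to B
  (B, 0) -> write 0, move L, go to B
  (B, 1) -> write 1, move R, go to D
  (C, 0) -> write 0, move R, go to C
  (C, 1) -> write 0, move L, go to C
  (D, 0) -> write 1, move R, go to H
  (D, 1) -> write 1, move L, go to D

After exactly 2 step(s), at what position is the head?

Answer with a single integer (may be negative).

Answer: 0

Derivation:
Step 1: in state A at pos 0, read 0 -> (A,0)->write 1,move R,goto B. Now: state=B, head=1, tape[-1..2]=0100 (head:   ^)
Step 2: in state B at pos 1, read 0 -> (B,0)->write 0,move L,goto B. Now: state=B, head=0, tape[-1..2]=0100 (head:  ^)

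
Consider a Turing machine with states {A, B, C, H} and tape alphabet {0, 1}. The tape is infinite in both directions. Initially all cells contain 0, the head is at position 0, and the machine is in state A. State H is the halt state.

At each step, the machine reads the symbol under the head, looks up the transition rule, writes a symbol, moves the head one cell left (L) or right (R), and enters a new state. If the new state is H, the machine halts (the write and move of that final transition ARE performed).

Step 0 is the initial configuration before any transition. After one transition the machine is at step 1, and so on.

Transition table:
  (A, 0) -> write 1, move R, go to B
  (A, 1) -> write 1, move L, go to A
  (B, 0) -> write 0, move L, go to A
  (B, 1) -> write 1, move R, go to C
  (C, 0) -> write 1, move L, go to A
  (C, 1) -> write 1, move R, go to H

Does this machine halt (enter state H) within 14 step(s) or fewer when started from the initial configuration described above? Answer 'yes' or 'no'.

Answer: yes

Derivation:
Step 1: in state A at pos 0, read 0 -> (A,0)->write 1,move R,goto B. Now: state=B, head=1, tape[-1..2]=0100 (head:   ^)
Step 2: in state B at pos 1, read 0 -> (B,0)->write 0,move L,goto A. Now: state=A, head=0, tape[-1..2]=0100 (head:  ^)
Step 3: in state A at pos 0, read 1 -> (A,1)->write 1,move L,goto A. Now: state=A, head=-1, tape[-2..2]=00100 (head:  ^)
Step 4: in state A at pos -1, read 0 -> (A,0)->write 1,move R,goto B. Now: state=B, head=0, tape[-2..2]=01100 (head:   ^)
Step 5: in state B at pos 0, read 1 -> (B,1)->write 1,move R,goto C. Now: state=C, head=1, tape[-2..2]=01100 (head:    ^)
Step 6: in state C at pos 1, read 0 -> (C,0)->write 1,move L,goto A. Now: state=A, head=0, tape[-2..2]=01110 (head:   ^)
Step 7: in state A at pos 0, read 1 -> (A,1)->write 1,move L,goto A. Now: state=A, head=-1, tape[-2..2]=01110 (head:  ^)
Step 8: in state A at pos -1, read 1 -> (A,1)->write 1,move L,goto A. Now: state=A, head=-2, tape[-3..2]=001110 (head:  ^)
Step 9: in state A at pos -2, read 0 -> (A,0)->write 1,move R,goto B. Now: state=B, head=-1, tape[-3..2]=011110 (head:   ^)
Step 10: in state B at pos -1, read 1 -> (B,1)->write 1,move R,goto C. Now: state=C, head=0, tape[-3..2]=011110 (head:    ^)
Step 11: in state C at pos 0, read 1 -> (C,1)->write 1,move R,goto H. Now: state=H, head=1, tape[-3..2]=011110 (head:     ^)
State H reached at step 11; 11 <= 14 -> yes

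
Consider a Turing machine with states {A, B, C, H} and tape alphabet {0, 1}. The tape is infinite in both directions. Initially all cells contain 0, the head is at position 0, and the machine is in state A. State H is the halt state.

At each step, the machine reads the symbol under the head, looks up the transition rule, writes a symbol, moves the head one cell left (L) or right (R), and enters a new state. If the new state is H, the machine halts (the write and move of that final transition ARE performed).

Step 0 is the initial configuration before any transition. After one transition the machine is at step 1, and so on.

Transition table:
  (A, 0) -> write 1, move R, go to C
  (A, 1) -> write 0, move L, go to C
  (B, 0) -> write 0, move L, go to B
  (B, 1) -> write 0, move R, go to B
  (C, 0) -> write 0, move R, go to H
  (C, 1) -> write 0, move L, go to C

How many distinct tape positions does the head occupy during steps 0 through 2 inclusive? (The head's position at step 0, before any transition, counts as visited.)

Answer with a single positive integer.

Answer: 3

Derivation:
Step 1: in state A at pos 0, read 0 -> (A,0)->write 1,move R,goto C. Now: state=C, head=1, tape[-1..2]=0100 (head:   ^)
Step 2: in state C at pos 1, read 0 -> (C,0)->write 0,move R,goto H. Now: state=H, head=2, tape[-1..3]=01000 (head:    ^)
Head positions at steps 0..2: starting at 0, distinct positions visited = {0, 1, 2} -> 3 position(s)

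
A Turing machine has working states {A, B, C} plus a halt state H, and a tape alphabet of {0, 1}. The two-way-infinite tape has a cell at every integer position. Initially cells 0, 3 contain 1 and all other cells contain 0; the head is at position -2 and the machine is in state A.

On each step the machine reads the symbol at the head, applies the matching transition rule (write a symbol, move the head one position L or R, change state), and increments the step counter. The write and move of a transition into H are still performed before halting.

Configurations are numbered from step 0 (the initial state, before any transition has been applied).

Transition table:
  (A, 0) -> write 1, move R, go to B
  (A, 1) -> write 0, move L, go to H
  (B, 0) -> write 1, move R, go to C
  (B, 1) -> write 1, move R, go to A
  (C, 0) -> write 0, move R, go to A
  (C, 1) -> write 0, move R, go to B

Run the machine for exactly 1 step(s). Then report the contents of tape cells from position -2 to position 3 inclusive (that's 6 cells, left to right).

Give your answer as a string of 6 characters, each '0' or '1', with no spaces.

Answer: 101001

Derivation:
Step 1: in state A at pos -2, read 0 -> (A,0)->write 1,move R,goto B. Now: state=B, head=-1, tape[-3..4]=01010010 (head:   ^)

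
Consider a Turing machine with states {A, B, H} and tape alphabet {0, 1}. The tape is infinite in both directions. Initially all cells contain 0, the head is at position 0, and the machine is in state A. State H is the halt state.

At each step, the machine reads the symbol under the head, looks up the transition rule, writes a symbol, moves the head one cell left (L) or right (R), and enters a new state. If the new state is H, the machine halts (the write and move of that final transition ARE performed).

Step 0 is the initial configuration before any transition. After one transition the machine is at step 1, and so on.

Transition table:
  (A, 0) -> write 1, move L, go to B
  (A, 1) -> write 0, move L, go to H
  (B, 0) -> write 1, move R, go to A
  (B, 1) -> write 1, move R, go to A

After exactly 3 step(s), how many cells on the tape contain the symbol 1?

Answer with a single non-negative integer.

Step 1: in state A at pos 0, read 0 -> (A,0)->write 1,move L,goto B. Now: state=B, head=-1, tape[-2..1]=0010 (head:  ^)
Step 2: in state B at pos -1, read 0 -> (B,0)->write 1,move R,goto A. Now: state=A, head=0, tape[-2..1]=0110 (head:   ^)
Step 3: in state A at pos 0, read 1 -> (A,1)->write 0,move L,goto H. Now: state=H, head=-1, tape[-2..1]=0100 (head:  ^)
Cells containing 1 after step 3: {-1} -> 1 cell(s)

Answer: 1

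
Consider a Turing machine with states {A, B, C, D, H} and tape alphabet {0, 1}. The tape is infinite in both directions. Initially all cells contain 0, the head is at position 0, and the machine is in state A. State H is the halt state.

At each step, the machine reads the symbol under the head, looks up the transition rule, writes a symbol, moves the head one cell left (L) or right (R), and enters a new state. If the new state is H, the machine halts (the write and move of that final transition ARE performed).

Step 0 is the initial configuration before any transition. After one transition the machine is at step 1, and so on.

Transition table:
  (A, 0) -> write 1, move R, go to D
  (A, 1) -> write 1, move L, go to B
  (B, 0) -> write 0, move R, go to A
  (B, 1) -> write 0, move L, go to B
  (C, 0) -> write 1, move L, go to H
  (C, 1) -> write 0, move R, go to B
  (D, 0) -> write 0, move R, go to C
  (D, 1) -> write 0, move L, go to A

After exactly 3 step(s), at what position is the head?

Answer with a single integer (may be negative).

Step 1: in state A at pos 0, read 0 -> (A,0)->write 1,move R,goto D. Now: state=D, head=1, tape[-1..2]=0100 (head:   ^)
Step 2: in state D at pos 1, read 0 -> (D,0)->write 0,move R,goto C. Now: state=C, head=2, tape[-1..3]=01000 (head:    ^)
Step 3: in state C at pos 2, read 0 -> (C,0)->write 1,move L,goto H. Now: state=H, head=1, tape[-1..3]=01010 (head:   ^)

Answer: 1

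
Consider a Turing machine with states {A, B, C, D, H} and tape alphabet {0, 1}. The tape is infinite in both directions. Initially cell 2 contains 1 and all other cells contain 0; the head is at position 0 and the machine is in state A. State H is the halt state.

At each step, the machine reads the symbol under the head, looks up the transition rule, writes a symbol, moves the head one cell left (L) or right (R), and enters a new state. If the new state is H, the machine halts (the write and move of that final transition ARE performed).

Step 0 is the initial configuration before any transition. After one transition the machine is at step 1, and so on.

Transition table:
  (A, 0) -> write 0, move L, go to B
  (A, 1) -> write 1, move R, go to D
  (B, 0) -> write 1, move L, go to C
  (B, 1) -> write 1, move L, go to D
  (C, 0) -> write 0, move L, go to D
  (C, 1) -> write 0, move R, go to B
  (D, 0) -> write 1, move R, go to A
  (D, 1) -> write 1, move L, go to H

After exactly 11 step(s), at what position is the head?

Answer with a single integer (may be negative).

Step 1: in state A at pos 0, read 0 -> (A,0)->write 0,move L,goto B. Now: state=B, head=-1, tape[-2..3]=000010 (head:  ^)
Step 2: in state B at pos -1, read 0 -> (B,0)->write 1,move L,goto C. Now: state=C, head=-2, tape[-3..3]=0010010 (head:  ^)
Step 3: in state C at pos -2, read 0 -> (C,0)->write 0,move L,goto D. Now: state=D, head=-3, tape[-4..3]=00010010 (head:  ^)
Step 4: in state D at pos -3, read 0 -> (D,0)->write 1,move R,goto A. Now: state=A, head=-2, tape[-4..3]=01010010 (head:   ^)
Step 5: in state A at pos -2, read 0 -> (A,0)->write 0,move L,goto B. Now: state=B, head=-3, tape[-4..3]=01010010 (head:  ^)
Step 6: in state B at pos -3, read 1 -> (B,1)->write 1,move L,goto D. Now: state=D, head=-4, tape[-5..3]=001010010 (head:  ^)
Step 7: in state D at pos -4, read 0 -> (D,0)->write 1,move R,goto A. Now: state=A, head=-3, tape[-5..3]=011010010 (head:   ^)
Step 8: in state A at pos -3, read 1 -> (A,1)->write 1,move R,goto D. Now: state=D, head=-2, tape[-5..3]=011010010 (head:    ^)
Step 9: in state D at pos -2, read 0 -> (D,0)->write 1,move R,goto A. Now: state=A, head=-1, tape[-5..3]=011110010 (head:     ^)
Step 10: in state A at pos -1, read 1 -> (A,1)->write 1,move R,goto D. Now: state=D, head=0, tape[-5..3]=011110010 (head:      ^)
Step 11: in state D at pos 0, read 0 -> (D,0)->write 1,move R,goto A. Now: state=A, head=1, tape[-5..3]=011111010 (head:       ^)

Answer: 1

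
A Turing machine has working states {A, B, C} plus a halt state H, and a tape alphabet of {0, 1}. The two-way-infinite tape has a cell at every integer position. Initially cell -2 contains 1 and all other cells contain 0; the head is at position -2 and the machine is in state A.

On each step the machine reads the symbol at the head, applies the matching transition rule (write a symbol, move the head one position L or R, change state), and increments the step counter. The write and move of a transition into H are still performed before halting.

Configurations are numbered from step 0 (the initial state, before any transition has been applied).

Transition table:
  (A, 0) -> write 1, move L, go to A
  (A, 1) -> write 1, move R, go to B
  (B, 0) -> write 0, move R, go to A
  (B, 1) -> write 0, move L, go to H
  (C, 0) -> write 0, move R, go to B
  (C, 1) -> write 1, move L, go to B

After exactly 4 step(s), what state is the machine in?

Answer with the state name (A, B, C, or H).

Answer: A

Derivation:
Step 1: in state A at pos -2, read 1 -> (A,1)->write 1,move R,goto B. Now: state=B, head=-1, tape[-3..0]=0100 (head:   ^)
Step 2: in state B at pos -1, read 0 -> (B,0)->write 0,move R,goto A. Now: state=A, head=0, tape[-3..1]=01000 (head:    ^)
Step 3: in state A at pos 0, read 0 -> (A,0)->write 1,move L,goto A. Now: state=A, head=-1, tape[-3..1]=01010 (head:   ^)
Step 4: in state A at pos -1, read 0 -> (A,0)->write 1,move L,goto A. Now: state=A, head=-2, tape[-3..1]=01110 (head:  ^)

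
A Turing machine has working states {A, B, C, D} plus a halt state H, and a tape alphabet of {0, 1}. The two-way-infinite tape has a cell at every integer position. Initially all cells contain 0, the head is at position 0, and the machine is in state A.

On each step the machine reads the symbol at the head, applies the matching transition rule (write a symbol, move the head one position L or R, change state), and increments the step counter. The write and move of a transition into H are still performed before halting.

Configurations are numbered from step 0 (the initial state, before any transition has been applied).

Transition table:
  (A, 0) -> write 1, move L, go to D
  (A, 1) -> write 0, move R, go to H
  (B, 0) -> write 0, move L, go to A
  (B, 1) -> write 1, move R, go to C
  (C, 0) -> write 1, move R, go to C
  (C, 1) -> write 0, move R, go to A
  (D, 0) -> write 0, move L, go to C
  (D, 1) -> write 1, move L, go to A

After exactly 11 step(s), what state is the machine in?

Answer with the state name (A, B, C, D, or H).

Step 1: in state A at pos 0, read 0 -> (A,0)->write 1,move L,goto D. Now: state=D, head=-1, tape[-2..1]=0010 (head:  ^)
Step 2: in state D at pos -1, read 0 -> (D,0)->write 0,move L,goto C. Now: state=C, head=-2, tape[-3..1]=00010 (head:  ^)
Step 3: in state C at pos -2, read 0 -> (C,0)->write 1,move R,goto C. Now: state=C, head=-1, tape[-3..1]=01010 (head:   ^)
Step 4: in state C at pos -1, read 0 -> (C,0)->write 1,move R,goto C. Now: state=C, head=0, tape[-3..1]=01110 (head:    ^)
Step 5: in state C at pos 0, read 1 -> (C,1)->write 0,move R,goto A. Now: state=A, head=1, tape[-3..2]=011000 (head:     ^)
Step 6: in state A at pos 1, read 0 -> (A,0)->write 1,move L,goto D. Now: state=D, head=0, tape[-3..2]=011010 (head:    ^)
Step 7: in state D at pos 0, read 0 -> (D,0)->write 0,move L,goto C. Now: state=C, head=-1, tape[-3..2]=011010 (head:   ^)
Step 8: in state C at pos -1, read 1 -> (C,1)->write 0,move R,goto A. Now: state=A, head=0, tape[-3..2]=010010 (head:    ^)
Step 9: in state A at pos 0, read 0 -> (A,0)->write 1,move L,goto D. Now: state=D, head=-1, tape[-3..2]=010110 (head:   ^)
Step 10: in state D at pos -1, read 0 -> (D,0)->write 0,move L,goto C. Now: state=C, head=-2, tape[-3..2]=010110 (head:  ^)
Step 11: in state C at pos -2, read 1 -> (C,1)->write 0,move R,goto A. Now: state=A, head=-1, tape[-3..2]=000110 (head:   ^)

Answer: A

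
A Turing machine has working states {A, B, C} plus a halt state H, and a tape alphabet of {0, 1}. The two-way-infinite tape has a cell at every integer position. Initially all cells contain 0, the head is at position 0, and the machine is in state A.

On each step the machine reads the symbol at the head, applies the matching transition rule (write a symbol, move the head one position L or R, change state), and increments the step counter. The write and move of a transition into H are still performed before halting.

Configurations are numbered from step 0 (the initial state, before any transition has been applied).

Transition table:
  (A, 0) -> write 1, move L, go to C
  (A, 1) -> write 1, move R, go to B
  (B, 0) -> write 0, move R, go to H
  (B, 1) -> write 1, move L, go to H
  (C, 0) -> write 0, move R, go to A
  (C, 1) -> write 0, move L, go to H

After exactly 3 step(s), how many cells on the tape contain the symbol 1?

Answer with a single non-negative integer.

Answer: 1

Derivation:
Step 1: in state A at pos 0, read 0 -> (A,0)->write 1,move L,goto C. Now: state=C, head=-1, tape[-2..1]=0010 (head:  ^)
Step 2: in state C at pos -1, read 0 -> (C,0)->write 0,move R,goto A. Now: state=A, head=0, tape[-2..1]=0010 (head:   ^)
Step 3: in state A at pos 0, read 1 -> (A,1)->write 1,move R,goto B. Now: state=B, head=1, tape[-2..2]=00100 (head:    ^)
Cells containing 1 after step 3: {0} -> 1 cell(s)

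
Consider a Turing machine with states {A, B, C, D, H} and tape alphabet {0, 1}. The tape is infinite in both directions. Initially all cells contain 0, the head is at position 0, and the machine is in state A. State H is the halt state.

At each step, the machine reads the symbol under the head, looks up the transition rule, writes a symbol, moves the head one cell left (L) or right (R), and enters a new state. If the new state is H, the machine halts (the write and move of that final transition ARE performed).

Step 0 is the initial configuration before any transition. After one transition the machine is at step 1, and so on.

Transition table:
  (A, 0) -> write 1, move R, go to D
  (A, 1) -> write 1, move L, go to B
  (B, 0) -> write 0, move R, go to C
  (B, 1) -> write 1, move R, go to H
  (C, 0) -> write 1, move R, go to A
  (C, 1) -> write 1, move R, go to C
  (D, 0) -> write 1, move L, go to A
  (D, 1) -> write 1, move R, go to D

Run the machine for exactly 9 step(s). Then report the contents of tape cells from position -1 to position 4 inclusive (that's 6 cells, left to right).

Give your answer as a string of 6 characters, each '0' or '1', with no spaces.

Answer: 011111

Derivation:
Step 1: in state A at pos 0, read 0 -> (A,0)->write 1,move R,goto D. Now: state=D, head=1, tape[-1..2]=0100 (head:   ^)
Step 2: in state D at pos 1, read 0 -> (D,0)->write 1,move L,goto A. Now: state=A, head=0, tape[-1..2]=0110 (head:  ^)
Step 3: in state A at pos 0, read 1 -> (A,1)->write 1,move L,goto B. Now: state=B, head=-1, tape[-2..2]=00110 (head:  ^)
Step 4: in state B at pos -1, read 0 -> (B,0)->write 0,move R,goto C. Now: state=C, head=0, tape[-2..2]=00110 (head:   ^)
Step 5: in state C at pos 0, read 1 -> (C,1)->write 1,move R,goto C. Now: state=C, head=1, tape[-2..2]=00110 (head:    ^)
Step 6: in state C at pos 1, read 1 -> (C,1)->write 1,move R,goto C. Now: state=C, head=2, tape[-2..3]=001100 (head:     ^)
Step 7: in state C at pos 2, read 0 -> (C,0)->write 1,move R,goto A. Now: state=A, head=3, tape[-2..4]=0011100 (head:      ^)
Step 8: in state A at pos 3, read 0 -> (A,0)->write 1,move R,goto D. Now: state=D, head=4, tape[-2..5]=00111100 (head:       ^)
Step 9: in state D at pos 4, read 0 -> (D,0)->write 1,move L,goto A. Now: state=A, head=3, tape[-2..5]=00111110 (head:      ^)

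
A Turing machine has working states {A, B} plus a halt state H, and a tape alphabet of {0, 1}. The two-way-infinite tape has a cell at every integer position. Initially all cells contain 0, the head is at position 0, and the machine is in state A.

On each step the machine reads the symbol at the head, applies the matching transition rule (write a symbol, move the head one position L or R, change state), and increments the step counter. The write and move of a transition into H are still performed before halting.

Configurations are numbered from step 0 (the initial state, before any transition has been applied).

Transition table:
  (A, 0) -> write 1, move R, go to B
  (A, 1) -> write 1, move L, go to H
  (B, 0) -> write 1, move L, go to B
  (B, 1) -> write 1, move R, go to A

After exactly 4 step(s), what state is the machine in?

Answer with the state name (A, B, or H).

Step 1: in state A at pos 0, read 0 -> (A,0)->write 1,move R,goto B. Now: state=B, head=1, tape[-1..2]=0100 (head:   ^)
Step 2: in state B at pos 1, read 0 -> (B,0)->write 1,move L,goto B. Now: state=B, head=0, tape[-1..2]=0110 (head:  ^)
Step 3: in state B at pos 0, read 1 -> (B,1)->write 1,move R,goto A. Now: state=A, head=1, tape[-1..2]=0110 (head:   ^)
Step 4: in state A at pos 1, read 1 -> (A,1)->write 1,move L,goto H. Now: state=H, head=0, tape[-1..2]=0110 (head:  ^)

Answer: H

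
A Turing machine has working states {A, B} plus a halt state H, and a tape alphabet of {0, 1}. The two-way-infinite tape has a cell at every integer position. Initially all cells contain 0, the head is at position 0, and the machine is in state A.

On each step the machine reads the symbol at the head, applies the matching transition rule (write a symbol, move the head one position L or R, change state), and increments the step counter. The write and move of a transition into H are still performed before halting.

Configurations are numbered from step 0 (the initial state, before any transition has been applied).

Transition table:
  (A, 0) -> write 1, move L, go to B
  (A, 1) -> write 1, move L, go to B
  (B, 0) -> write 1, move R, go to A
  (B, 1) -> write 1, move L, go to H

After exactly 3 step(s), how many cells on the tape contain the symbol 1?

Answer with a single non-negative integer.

Step 1: in state A at pos 0, read 0 -> (A,0)->write 1,move L,goto B. Now: state=B, head=-1, tape[-2..1]=0010 (head:  ^)
Step 2: in state B at pos -1, read 0 -> (B,0)->write 1,move R,goto A. Now: state=A, head=0, tape[-2..1]=0110 (head:   ^)
Step 3: in state A at pos 0, read 1 -> (A,1)->write 1,move L,goto B. Now: state=B, head=-1, tape[-2..1]=0110 (head:  ^)
Cells containing 1 after step 3: {-1, 0} -> 2 cell(s)

Answer: 2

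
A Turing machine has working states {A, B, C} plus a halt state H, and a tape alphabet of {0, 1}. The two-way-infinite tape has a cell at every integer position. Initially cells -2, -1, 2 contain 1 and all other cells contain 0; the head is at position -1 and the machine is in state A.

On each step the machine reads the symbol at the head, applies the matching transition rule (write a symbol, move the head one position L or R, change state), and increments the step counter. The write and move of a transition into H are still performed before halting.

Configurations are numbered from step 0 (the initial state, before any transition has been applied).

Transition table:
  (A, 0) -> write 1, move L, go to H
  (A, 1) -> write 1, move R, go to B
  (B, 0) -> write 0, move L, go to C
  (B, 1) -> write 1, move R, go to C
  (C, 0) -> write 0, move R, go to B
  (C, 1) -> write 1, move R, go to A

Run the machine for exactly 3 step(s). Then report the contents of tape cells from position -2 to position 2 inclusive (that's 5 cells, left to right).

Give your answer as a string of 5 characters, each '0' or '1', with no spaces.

Answer: 11001

Derivation:
Step 1: in state A at pos -1, read 1 -> (A,1)->write 1,move R,goto B. Now: state=B, head=0, tape[-3..3]=0110010 (head:    ^)
Step 2: in state B at pos 0, read 0 -> (B,0)->write 0,move L,goto C. Now: state=C, head=-1, tape[-3..3]=0110010 (head:   ^)
Step 3: in state C at pos -1, read 1 -> (C,1)->write 1,move R,goto A. Now: state=A, head=0, tape[-3..3]=0110010 (head:    ^)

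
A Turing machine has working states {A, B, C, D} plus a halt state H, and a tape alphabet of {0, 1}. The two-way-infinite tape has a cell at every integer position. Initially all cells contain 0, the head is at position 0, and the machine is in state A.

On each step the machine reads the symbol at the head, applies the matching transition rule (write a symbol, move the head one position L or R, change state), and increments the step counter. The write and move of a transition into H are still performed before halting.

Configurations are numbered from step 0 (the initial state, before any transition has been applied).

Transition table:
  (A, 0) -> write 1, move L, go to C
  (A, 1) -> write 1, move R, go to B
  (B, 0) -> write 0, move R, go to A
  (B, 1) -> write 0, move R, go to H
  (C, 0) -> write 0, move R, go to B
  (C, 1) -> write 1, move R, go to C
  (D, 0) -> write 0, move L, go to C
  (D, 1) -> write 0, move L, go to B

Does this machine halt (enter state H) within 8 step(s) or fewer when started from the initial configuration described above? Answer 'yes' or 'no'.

Step 1: in state A at pos 0, read 0 -> (A,0)->write 1,move L,goto C. Now: state=C, head=-1, tape[-2..1]=0010 (head:  ^)
Step 2: in state C at pos -1, read 0 -> (C,0)->write 0,move R,goto B. Now: state=B, head=0, tape[-2..1]=0010 (head:   ^)
Step 3: in state B at pos 0, read 1 -> (B,1)->write 0,move R,goto H. Now: state=H, head=1, tape[-2..2]=00000 (head:    ^)
State H reached at step 3; 3 <= 8 -> yes

Answer: yes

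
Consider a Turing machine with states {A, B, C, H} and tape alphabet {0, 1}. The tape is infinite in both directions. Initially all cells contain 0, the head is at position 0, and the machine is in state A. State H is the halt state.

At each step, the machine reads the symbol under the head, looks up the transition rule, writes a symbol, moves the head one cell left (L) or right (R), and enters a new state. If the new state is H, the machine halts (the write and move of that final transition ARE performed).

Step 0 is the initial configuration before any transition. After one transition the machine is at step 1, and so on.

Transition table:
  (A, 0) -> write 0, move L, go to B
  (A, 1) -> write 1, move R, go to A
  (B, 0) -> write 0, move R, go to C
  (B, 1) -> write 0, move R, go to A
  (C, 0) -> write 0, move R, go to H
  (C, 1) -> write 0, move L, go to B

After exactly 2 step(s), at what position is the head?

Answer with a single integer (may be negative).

Step 1: in state A at pos 0, read 0 -> (A,0)->write 0,move L,goto B. Now: state=B, head=-1, tape[-2..1]=0000 (head:  ^)
Step 2: in state B at pos -1, read 0 -> (B,0)->write 0,move R,goto C. Now: state=C, head=0, tape[-2..1]=0000 (head:   ^)

Answer: 0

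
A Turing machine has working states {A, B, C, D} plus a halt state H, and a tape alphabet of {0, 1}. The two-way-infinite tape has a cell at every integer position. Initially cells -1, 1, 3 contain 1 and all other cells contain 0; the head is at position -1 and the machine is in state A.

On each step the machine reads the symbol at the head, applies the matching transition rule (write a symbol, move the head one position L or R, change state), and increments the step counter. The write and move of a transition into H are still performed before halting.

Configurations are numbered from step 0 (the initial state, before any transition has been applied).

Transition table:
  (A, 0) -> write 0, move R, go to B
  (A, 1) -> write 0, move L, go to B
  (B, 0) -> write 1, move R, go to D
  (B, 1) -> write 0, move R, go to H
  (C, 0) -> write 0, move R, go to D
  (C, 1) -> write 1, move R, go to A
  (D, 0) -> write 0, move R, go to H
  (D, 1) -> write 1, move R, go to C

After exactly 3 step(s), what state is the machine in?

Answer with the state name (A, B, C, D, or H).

Answer: H

Derivation:
Step 1: in state A at pos -1, read 1 -> (A,1)->write 0,move L,goto B. Now: state=B, head=-2, tape[-3..4]=00001010 (head:  ^)
Step 2: in state B at pos -2, read 0 -> (B,0)->write 1,move R,goto D. Now: state=D, head=-1, tape[-3..4]=01001010 (head:   ^)
Step 3: in state D at pos -1, read 0 -> (D,0)->write 0,move R,goto H. Now: state=H, head=0, tape[-3..4]=01001010 (head:    ^)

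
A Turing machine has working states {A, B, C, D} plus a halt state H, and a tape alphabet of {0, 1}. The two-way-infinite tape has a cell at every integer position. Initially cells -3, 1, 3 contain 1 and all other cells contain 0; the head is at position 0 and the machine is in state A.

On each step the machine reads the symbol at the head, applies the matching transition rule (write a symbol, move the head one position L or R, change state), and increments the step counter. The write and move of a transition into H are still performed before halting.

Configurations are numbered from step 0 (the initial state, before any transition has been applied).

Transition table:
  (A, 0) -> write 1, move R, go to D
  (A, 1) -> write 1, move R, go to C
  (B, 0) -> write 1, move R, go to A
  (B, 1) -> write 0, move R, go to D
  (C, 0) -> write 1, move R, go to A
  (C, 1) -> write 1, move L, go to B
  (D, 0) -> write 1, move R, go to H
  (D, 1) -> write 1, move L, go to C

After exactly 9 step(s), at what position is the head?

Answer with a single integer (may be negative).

Step 1: in state A at pos 0, read 0 -> (A,0)->write 1,move R,goto D. Now: state=D, head=1, tape[-4..4]=010011010 (head:      ^)
Step 2: in state D at pos 1, read 1 -> (D,1)->write 1,move L,goto C. Now: state=C, head=0, tape[-4..4]=010011010 (head:     ^)
Step 3: in state C at pos 0, read 1 -> (C,1)->write 1,move L,goto B. Now: state=B, head=-1, tape[-4..4]=010011010 (head:    ^)
Step 4: in state B at pos -1, read 0 -> (B,0)->write 1,move R,goto A. Now: state=A, head=0, tape[-4..4]=010111010 (head:     ^)
Step 5: in state A at pos 0, read 1 -> (A,1)->write 1,move R,goto C. Now: state=C, head=1, tape[-4..4]=010111010 (head:      ^)
Step 6: in state C at pos 1, read 1 -> (C,1)->write 1,move L,goto B. Now: state=B, head=0, tape[-4..4]=010111010 (head:     ^)
Step 7: in state B at pos 0, read 1 -> (B,1)->write 0,move R,goto D. Now: state=D, head=1, tape[-4..4]=010101010 (head:      ^)
Step 8: in state D at pos 1, read 1 -> (D,1)->write 1,move L,goto C. Now: state=C, head=0, tape[-4..4]=010101010 (head:     ^)
Step 9: in state C at pos 0, read 0 -> (C,0)->write 1,move R,goto A. Now: state=A, head=1, tape[-4..4]=010111010 (head:      ^)

Answer: 1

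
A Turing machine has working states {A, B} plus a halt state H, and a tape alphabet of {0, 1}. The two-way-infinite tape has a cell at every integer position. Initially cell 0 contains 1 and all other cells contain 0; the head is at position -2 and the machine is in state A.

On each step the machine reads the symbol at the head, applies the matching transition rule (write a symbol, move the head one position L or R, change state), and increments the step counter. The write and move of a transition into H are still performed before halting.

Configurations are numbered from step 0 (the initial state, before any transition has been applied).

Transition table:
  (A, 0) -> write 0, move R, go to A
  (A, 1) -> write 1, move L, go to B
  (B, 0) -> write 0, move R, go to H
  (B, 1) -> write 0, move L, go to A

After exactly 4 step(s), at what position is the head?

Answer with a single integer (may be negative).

Step 1: in state A at pos -2, read 0 -> (A,0)->write 0,move R,goto A. Now: state=A, head=-1, tape[-3..1]=00010 (head:   ^)
Step 2: in state A at pos -1, read 0 -> (A,0)->write 0,move R,goto A. Now: state=A, head=0, tape[-3..1]=00010 (head:    ^)
Step 3: in state A at pos 0, read 1 -> (A,1)->write 1,move L,goto B. Now: state=B, head=-1, tape[-3..1]=00010 (head:   ^)
Step 4: in state B at pos -1, read 0 -> (B,0)->write 0,move R,goto H. Now: state=H, head=0, tape[-3..1]=00010 (head:    ^)

Answer: 0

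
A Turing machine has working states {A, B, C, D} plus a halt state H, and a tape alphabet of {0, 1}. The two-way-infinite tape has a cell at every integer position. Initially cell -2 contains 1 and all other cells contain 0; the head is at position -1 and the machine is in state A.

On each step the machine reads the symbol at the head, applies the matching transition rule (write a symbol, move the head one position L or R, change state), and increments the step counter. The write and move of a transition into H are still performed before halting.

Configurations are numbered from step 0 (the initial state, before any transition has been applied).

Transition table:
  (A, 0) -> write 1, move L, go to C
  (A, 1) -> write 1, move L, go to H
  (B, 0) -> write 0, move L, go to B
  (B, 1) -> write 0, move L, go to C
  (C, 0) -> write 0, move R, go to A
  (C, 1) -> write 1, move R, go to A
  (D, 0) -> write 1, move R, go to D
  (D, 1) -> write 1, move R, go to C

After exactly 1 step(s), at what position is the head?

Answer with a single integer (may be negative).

Step 1: in state A at pos -1, read 0 -> (A,0)->write 1,move L,goto C. Now: state=C, head=-2, tape[-3..0]=0110 (head:  ^)

Answer: -2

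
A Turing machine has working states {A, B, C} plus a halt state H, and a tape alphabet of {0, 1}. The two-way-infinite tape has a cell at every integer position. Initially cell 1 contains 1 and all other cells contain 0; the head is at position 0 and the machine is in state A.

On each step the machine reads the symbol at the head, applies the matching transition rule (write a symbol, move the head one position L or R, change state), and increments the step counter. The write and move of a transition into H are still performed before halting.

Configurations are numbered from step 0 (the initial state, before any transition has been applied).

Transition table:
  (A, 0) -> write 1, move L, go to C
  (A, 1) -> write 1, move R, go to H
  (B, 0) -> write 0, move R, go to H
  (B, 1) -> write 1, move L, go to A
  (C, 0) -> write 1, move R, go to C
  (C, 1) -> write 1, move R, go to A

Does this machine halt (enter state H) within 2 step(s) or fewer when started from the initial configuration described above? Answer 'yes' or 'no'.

Step 1: in state A at pos 0, read 0 -> (A,0)->write 1,move L,goto C. Now: state=C, head=-1, tape[-2..2]=00110 (head:  ^)
Step 2: in state C at pos -1, read 0 -> (C,0)->write 1,move R,goto C. Now: state=C, head=0, tape[-2..2]=01110 (head:   ^)
After 2 step(s): state = C (not H) -> not halted within 2 -> no

Answer: no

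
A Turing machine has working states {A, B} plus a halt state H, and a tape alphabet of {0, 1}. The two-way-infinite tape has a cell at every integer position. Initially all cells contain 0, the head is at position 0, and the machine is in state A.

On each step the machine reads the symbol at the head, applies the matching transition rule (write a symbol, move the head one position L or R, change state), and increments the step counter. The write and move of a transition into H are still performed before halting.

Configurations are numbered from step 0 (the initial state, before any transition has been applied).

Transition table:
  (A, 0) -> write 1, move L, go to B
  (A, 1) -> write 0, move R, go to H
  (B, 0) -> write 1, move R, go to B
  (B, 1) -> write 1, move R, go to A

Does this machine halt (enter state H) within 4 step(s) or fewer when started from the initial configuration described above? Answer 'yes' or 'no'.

Answer: no

Derivation:
Step 1: in state A at pos 0, read 0 -> (A,0)->write 1,move L,goto B. Now: state=B, head=-1, tape[-2..1]=0010 (head:  ^)
Step 2: in state B at pos -1, read 0 -> (B,0)->write 1,move R,goto B. Now: state=B, head=0, tape[-2..1]=0110 (head:   ^)
Step 3: in state B at pos 0, read 1 -> (B,1)->write 1,move R,goto A. Now: state=A, head=1, tape[-2..2]=01100 (head:    ^)
Step 4: in state A at pos 1, read 0 -> (A,0)->write 1,move L,goto B. Now: state=B, head=0, tape[-2..2]=01110 (head:   ^)
After 4 step(s): state = B (not H) -> not halted within 4 -> no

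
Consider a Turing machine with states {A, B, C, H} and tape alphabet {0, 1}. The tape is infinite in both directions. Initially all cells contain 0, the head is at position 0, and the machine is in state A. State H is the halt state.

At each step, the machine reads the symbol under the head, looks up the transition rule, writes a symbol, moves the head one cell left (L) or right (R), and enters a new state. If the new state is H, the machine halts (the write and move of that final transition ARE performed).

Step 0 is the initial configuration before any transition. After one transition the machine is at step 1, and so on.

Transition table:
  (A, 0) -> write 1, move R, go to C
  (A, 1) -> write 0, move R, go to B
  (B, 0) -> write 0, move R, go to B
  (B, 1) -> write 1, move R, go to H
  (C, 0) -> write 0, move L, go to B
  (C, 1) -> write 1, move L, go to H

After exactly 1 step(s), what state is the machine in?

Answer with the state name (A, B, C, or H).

Answer: C

Derivation:
Step 1: in state A at pos 0, read 0 -> (A,0)->write 1,move R,goto C. Now: state=C, head=1, tape[-1..2]=0100 (head:   ^)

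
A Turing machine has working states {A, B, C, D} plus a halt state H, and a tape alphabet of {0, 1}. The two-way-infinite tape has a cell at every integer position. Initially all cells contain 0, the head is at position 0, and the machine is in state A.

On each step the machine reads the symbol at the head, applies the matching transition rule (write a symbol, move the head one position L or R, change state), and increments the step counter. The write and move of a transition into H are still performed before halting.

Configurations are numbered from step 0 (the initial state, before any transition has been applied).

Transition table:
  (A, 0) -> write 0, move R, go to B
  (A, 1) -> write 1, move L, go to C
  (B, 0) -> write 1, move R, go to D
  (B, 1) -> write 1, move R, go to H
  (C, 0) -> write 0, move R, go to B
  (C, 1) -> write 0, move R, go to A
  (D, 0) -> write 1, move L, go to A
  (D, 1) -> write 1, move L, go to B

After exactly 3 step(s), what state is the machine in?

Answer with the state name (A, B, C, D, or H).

Answer: A

Derivation:
Step 1: in state A at pos 0, read 0 -> (A,0)->write 0,move R,goto B. Now: state=B, head=1, tape[-1..2]=0000 (head:   ^)
Step 2: in state B at pos 1, read 0 -> (B,0)->write 1,move R,goto D. Now: state=D, head=2, tape[-1..3]=00100 (head:    ^)
Step 3: in state D at pos 2, read 0 -> (D,0)->write 1,move L,goto A. Now: state=A, head=1, tape[-1..3]=00110 (head:   ^)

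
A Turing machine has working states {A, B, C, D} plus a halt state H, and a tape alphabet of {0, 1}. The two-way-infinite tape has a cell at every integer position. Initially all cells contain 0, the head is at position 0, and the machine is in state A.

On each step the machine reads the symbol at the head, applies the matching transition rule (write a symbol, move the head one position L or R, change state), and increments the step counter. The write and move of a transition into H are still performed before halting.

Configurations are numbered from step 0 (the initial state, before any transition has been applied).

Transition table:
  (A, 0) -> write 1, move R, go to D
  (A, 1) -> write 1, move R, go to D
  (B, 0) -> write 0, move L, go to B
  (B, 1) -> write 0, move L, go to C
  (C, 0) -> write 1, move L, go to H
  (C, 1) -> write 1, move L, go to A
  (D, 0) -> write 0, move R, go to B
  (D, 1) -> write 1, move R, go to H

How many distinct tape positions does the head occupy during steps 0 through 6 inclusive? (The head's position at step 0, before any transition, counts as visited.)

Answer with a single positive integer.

Step 1: in state A at pos 0, read 0 -> (A,0)->write 1,move R,goto D. Now: state=D, head=1, tape[-1..2]=0100 (head:   ^)
Step 2: in state D at pos 1, read 0 -> (D,0)->write 0,move R,goto B. Now: state=B, head=2, tape[-1..3]=01000 (head:    ^)
Step 3: in state B at pos 2, read 0 -> (B,0)->write 0,move L,goto B. Now: state=B, head=1, tape[-1..3]=01000 (head:   ^)
Step 4: in state B at pos 1, read 0 -> (B,0)->write 0,move L,goto B. Now: state=B, head=0, tape[-1..3]=01000 (head:  ^)
Step 5: in state B at pos 0, read 1 -> (B,1)->write 0,move L,goto C. Now: state=C, head=-1, tape[-2..3]=000000 (head:  ^)
Step 6: in state C at pos -1, read 0 -> (C,0)->write 1,move L,goto H. Now: state=H, head=-2, tape[-3..3]=0010000 (head:  ^)
Head positions at steps 0..6: starting at 0, distinct positions visited = {-2, -1, 0, 1, 2} -> 5 position(s)

Answer: 5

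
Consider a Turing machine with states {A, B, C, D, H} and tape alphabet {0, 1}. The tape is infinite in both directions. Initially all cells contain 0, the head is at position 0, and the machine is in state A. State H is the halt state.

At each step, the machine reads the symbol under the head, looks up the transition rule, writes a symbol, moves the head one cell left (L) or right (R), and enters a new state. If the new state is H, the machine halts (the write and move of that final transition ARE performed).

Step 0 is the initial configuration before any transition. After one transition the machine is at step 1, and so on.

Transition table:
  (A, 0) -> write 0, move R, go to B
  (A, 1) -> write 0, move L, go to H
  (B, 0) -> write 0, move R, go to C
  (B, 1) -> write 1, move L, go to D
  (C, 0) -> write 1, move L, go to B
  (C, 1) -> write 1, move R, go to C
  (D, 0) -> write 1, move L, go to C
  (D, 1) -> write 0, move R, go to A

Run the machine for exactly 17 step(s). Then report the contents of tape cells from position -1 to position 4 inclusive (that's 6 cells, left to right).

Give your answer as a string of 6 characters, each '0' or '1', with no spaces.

Answer: 011011

Derivation:
Step 1: in state A at pos 0, read 0 -> (A,0)->write 0,move R,goto B. Now: state=B, head=1, tape[-1..2]=0000 (head:   ^)
Step 2: in state B at pos 1, read 0 -> (B,0)->write 0,move R,goto C. Now: state=C, head=2, tape[-1..3]=00000 (head:    ^)
Step 3: in state C at pos 2, read 0 -> (C,0)->write 1,move L,goto B. Now: state=B, head=1, tape[-1..3]=00010 (head:   ^)
Step 4: in state B at pos 1, read 0 -> (B,0)->write 0,move R,goto C. Now: state=C, head=2, tape[-1..3]=00010 (head:    ^)
Step 5: in state C at pos 2, read 1 -> (C,1)->write 1,move R,goto C. Now: state=C, head=3, tape[-1..4]=000100 (head:     ^)
Step 6: in state C at pos 3, read 0 -> (C,0)->write 1,move L,goto B. Now: state=B, head=2, tape[-1..4]=000110 (head:    ^)
Step 7: in state B at pos 2, read 1 -> (B,1)->write 1,move L,goto D. Now: state=D, head=1, tape[-1..4]=000110 (head:   ^)
Step 8: in state D at pos 1, read 0 -> (D,0)->write 1,move L,goto C. Now: state=C, head=0, tape[-1..4]=001110 (head:  ^)
Step 9: in state C at pos 0, read 0 -> (C,0)->write 1,move L,goto B. Now: state=B, head=-1, tape[-2..4]=0011110 (head:  ^)
Step 10: in state B at pos -1, read 0 -> (B,0)->write 0,move R,goto C. Now: state=C, head=0, tape[-2..4]=0011110 (head:   ^)
Step 11: in state C at pos 0, read 1 -> (C,1)->write 1,move R,goto C. Now: state=C, head=1, tape[-2..4]=0011110 (head:    ^)
Step 12: in state C at pos 1, read 1 -> (C,1)->write 1,move R,goto C. Now: state=C, head=2, tape[-2..4]=0011110 (head:     ^)
Step 13: in state C at pos 2, read 1 -> (C,1)->write 1,move R,goto C. Now: state=C, head=3, tape[-2..4]=0011110 (head:      ^)
Step 14: in state C at pos 3, read 1 -> (C,1)->write 1,move R,goto C. Now: state=C, head=4, tape[-2..5]=00111100 (head:       ^)
Step 15: in state C at pos 4, read 0 -> (C,0)->write 1,move L,goto B. Now: state=B, head=3, tape[-2..5]=00111110 (head:      ^)
Step 16: in state B at pos 3, read 1 -> (B,1)->write 1,move L,goto D. Now: state=D, head=2, tape[-2..5]=00111110 (head:     ^)
Step 17: in state D at pos 2, read 1 -> (D,1)->write 0,move R,goto A. Now: state=A, head=3, tape[-2..5]=00110110 (head:      ^)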